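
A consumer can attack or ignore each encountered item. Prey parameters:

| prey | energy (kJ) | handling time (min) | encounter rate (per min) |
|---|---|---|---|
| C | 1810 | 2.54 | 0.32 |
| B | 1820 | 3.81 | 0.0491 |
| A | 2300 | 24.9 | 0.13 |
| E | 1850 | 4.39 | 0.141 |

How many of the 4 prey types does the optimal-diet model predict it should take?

Profitabilities (E/h, kJ/min): C 713, B 478, E 421, A 92.4. Add prey in this order while the next type's profitability exceeds the intake rate on those already taken.
Rate on top 1: 319.5. B: 478 > 319.5 → include.
Rate on top 2: 334.3. E: 421 > 334.3 → include.
Rate on top 3: 354.9. A: 92.4 < 354.9 → exclude; stop.
Optimal diet: C, B, E — 3 of 4 types.

3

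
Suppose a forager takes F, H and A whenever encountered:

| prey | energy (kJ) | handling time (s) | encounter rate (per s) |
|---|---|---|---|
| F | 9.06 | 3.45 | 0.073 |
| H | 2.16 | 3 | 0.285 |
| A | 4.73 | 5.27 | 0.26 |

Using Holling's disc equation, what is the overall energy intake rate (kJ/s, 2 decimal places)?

R = (0.073×9.06 + 0.285×2.16 + 0.26×4.73) / (1 + 0.073×3.45 + 0.285×3 + 0.26×5.27) = 2.507/3.477 = 0.721 kJ/s.

0.72 kJ/s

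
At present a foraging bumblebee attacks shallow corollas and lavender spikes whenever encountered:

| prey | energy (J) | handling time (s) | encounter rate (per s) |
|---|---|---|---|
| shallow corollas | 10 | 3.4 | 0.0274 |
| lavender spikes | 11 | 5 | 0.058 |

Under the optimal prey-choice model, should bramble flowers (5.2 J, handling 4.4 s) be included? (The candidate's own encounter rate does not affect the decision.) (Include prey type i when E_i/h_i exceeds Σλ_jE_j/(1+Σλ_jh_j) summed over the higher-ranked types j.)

Yes

Intake rate on the current diet: R = (0.0274×10 + 0.058×11) / (1 + 0.0274×3.4 + 0.058×5) = 0.912/1.383 = 0.6594 J/s.
Profitability of bramble flowers: 5.2/4.4 = 1.182 J/s.
Since 1.182 > R, including bramble flowers increases the long-run rate.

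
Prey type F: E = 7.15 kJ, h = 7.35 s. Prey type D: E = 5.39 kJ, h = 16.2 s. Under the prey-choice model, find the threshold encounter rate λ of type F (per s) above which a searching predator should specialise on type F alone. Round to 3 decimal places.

Drop type D once their profitability E₂/h₂ falls below the rate achievable on type F alone: E₂/h₂ = λE₁/(1 + λh₁).
Solve for λ: λE₁h₂ = E₂(1 + λh₁) → λ(E₁h₂ − E₂h₁) = E₂ → λ = E₂/(E₁h₂ − E₂h₁).
λ = 5.39/(7.15×16.2 − 5.39×7.35) = 5.39/76.21 = 0.07072 per s.

0.071 per s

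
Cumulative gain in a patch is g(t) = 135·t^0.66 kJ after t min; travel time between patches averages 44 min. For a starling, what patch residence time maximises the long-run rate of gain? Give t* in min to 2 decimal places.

85.41 min

Maximise g(t)/(T+t): set derivative to zero → g'(t)(T+t) = g(t).
g'(t) = 0.66·135·t^-0.34. Setting 0.66·135·t^-0.34 = 135·t^0.66/(44+t) gives 0.66(44+t) = t, so 0.34·t = 0.66×44.
t* = 0.66×44/0.34 = 85.41 min.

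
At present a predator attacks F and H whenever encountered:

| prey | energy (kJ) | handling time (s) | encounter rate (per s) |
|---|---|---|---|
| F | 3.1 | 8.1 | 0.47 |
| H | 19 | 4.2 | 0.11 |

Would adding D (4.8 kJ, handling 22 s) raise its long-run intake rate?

Current rate: (0.47×3.1 + 0.11×19)/(1 + 0.47×8.1 + 0.11×4.2) = 0.6732 kJ/s.
D: E/h = 4.8/22 = 0.2182 kJ/s.
0.2182 < 0.6732, so adding D would lower the average — exclude it.

No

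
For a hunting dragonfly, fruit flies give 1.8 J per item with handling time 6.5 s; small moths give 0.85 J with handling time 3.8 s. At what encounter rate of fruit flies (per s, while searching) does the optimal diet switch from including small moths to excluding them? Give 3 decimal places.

0.646 per s

The zero-one rule: include small moths iff E₂/h₂ > λE₁/(1+λh₁). Equality gives the switch point.
λE₁h₂ = E₂ + λE₂h₁ ⇒ λ = E₂/(E₁h₂ − E₂h₁) = 0.85/(6.84 − 5.525) = 0.6464 per s.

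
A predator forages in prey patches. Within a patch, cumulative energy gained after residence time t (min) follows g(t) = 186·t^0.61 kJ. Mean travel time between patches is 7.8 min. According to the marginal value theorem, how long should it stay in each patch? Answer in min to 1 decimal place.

Maximise g(t)/(T+t): set derivative to zero → g'(t)(T+t) = g(t).
g'(t) = 0.61·186·t^-0.39. Setting 0.61·186·t^-0.39 = 186·t^0.61/(7.8+t) gives 0.61(7.8+t) = t, so 0.39·t = 0.61×7.8.
t* = 0.61×7.8/0.39 = 12.2 min.

12.2 min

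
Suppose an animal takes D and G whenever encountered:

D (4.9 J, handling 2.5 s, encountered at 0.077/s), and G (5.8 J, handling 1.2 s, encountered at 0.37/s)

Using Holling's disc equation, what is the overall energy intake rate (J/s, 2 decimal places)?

1.54 J/s

Energy encountered per unit search time: 0.077×4.9 + 0.37×5.8 = 2.523 J/s.
Handling time per unit search time: 0.077×2.5 + 0.37×1.2 = 0.6365.
Rate = 2.523/(1 + 0.6365) = 1.542 J/s.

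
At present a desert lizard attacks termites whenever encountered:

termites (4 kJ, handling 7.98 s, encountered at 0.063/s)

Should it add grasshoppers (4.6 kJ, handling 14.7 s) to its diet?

On termites alone, R = ΣλE/(1+Σλh) = 0.252/1.503 = 0.1677 kJ/s.
grasshoppers: E/h = 4.6/14.7 = 0.3129 kJ/s.
Since 0.3129 > R, including grasshoppers increases the long-run rate.

Yes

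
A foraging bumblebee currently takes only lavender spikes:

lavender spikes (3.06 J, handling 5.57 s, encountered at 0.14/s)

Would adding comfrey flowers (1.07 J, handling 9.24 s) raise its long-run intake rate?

No

On lavender spikes alone, R = ΣλE/(1+Σλh) = 0.4284/1.78 = 0.2407 J/s.
comfrey flowers: E/h = 1.07/9.24 = 0.1158 J/s.
0.1158 < 0.2407, so adding comfrey flowers would lower the average — exclude it.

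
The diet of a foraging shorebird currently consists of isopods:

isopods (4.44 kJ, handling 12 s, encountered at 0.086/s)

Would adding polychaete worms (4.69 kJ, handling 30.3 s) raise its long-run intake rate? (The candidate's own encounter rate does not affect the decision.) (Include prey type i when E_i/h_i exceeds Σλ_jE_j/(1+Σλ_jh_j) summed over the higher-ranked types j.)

Intake rate on the current diet: R = (0.086×4.44) / (1 + 0.086×12) = 0.3818/2.032 = 0.1879 kJ/s.
polychaete worms: E/h = 4.69/30.3 = 0.1548 kJ/s.
Since 0.1548 < R, time spent handling polychaete worms is better spent searching.

No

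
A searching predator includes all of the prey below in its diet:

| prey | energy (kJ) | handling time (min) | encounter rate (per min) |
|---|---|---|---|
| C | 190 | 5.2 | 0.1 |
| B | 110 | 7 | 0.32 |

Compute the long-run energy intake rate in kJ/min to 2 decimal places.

Energy encountered per unit search time: 0.1×190 + 0.32×110 = 54.2 kJ/min.
Handling time per unit search time: 0.1×5.2 + 0.32×7 = 2.76.
Rate = 54.2/(1 + 2.76) = 14.41 kJ/min.

14.41 kJ/min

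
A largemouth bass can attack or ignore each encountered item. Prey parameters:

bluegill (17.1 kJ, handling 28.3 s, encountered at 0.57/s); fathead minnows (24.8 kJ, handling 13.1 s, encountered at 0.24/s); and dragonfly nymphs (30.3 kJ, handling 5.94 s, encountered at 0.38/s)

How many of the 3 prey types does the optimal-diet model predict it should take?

1

E/h in descending order: dragonfly nymphs 5.1, fathead minnows 1.89, bluegill 0.604 kJ/s. The optimal diet is the largest prefix of this list for which every included type satisfies E_i/h_i > R on the types above it.
Rate on top 1: 3.535. fathead minnows: 1.89 < 3.535 → exclude; stop.
Optimal diet: dragonfly nymphs — 1 of 3 types.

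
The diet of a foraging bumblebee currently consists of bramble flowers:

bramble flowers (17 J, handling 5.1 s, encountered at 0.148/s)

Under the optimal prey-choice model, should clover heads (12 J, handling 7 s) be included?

On bramble flowers alone, R = ΣλE/(1+Σλh) = 2.516/1.755 = 1.434 J/s.
Profitability of clover heads: 12/7 = 1.714 J/s.
Since 1.714 > R, including clover heads increases the long-run rate.

Yes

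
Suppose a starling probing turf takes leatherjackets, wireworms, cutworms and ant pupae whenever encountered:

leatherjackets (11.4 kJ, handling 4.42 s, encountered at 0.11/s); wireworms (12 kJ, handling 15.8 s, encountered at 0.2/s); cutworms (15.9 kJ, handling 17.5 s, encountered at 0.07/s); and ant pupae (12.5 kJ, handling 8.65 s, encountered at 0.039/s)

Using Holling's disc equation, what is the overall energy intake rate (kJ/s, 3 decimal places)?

0.846 kJ/s

Energy encountered per unit search time: 0.11×11.4 + 0.2×12 + 0.07×15.9 + 0.039×12.5 = 5.255 kJ/s.
Handling time per unit search time: 0.11×4.42 + 0.2×15.8 + 0.07×17.5 + 0.039×8.65 = 5.209.
Rate = 5.255/(1 + 5.209) = 0.8463 kJ/s.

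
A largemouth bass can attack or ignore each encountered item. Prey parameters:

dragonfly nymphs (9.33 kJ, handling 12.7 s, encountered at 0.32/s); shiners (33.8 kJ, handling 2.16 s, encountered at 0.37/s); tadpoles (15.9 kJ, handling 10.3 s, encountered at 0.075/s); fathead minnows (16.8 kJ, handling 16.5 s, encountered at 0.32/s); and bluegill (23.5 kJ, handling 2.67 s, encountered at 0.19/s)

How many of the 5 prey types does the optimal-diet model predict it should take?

2

Rank by E/h (kJ/s): shiners 15.6, bluegill 8.8, tadpoles 1.54, fathead minnows 1.02, dragonfly nymphs 0.735. Include each in turn until the next type's E/h falls below the running intake rate.
Rate on top 1: 6.951. bluegill: 8.8 > 6.951 → include.
Rate on top 2: 7.358. tadpoles: 1.54 < 7.358 → exclude; stop.
Optimal diet: shiners, bluegill — 2 of 5 types.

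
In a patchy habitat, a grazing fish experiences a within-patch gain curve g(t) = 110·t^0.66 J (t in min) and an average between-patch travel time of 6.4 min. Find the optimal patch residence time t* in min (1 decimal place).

Optimal t* satisfies g'(t*) = g(t*)/(T + t*).
g'(t) = 0.66·110·t^-0.34. Setting 0.66·110·t^-0.34 = 110·t^0.66/(6.4+t) gives 0.66(6.4+t) = t, so 0.34·t = 0.66×6.4.
t* = 0.66×6.4/0.34 = 12.42 min.

12.4 min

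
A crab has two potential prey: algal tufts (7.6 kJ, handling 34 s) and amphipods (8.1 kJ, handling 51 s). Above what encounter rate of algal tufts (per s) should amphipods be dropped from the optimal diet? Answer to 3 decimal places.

0.072 per s

Drop amphipods once their profitability E₂/h₂ falls below the rate achievable on algal tufts alone: E₂/h₂ = λE₁/(1 + λh₁).
Solve for λ: λE₁h₂ = E₂(1 + λh₁) → λ(E₁h₂ − E₂h₁) = E₂ → λ = E₂/(E₁h₂ − E₂h₁).
λ = 8.1/(7.6×51 − 8.1×34) = 8.1/112.2 = 0.07219 per s.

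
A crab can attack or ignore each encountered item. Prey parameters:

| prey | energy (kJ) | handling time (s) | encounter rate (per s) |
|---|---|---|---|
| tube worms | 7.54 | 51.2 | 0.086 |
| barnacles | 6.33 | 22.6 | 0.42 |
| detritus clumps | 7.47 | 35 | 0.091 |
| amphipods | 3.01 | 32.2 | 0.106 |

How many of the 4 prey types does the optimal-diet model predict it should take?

Profitabilities (E/h, kJ/s): barnacles 0.28, detritus clumps 0.213, tube worms 0.147, amphipods 0.0935. Add prey in this order while the next type's profitability exceeds the intake rate on those already taken.
Rate on top 1: 0.2534. detritus clumps: 0.213 < 0.2534 → exclude; stop.
Optimal diet: barnacles — 1 of 4 types.

1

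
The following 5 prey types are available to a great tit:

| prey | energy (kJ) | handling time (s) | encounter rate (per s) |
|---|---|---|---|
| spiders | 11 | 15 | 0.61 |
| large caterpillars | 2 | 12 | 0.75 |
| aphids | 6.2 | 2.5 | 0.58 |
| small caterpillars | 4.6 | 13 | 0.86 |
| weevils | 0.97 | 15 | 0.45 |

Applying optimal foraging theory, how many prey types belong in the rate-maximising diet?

E/h in descending order: aphids 2.48, spiders 0.733, small caterpillars 0.354, large caterpillars 0.167, weevils 0.0647 kJ/s. The optimal diet is the largest prefix of this list for which every included type satisfies E_i/h_i > R on the types above it.
Rate on top 1: 1.468. spiders: 0.733 < 1.468 → exclude; stop.
Optimal diet: aphids — 1 of 5 types.

1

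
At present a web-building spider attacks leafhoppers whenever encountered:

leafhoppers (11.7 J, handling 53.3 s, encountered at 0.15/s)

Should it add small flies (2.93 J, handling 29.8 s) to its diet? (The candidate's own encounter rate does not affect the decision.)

No

Current rate: (0.15×11.7)/(1 + 0.15×53.3) = 0.1951 J/s.
small flies: E/h = 2.93/29.8 = 0.09832 J/s.
Since 0.09832 < R, time spent handling small flies is better spent searching.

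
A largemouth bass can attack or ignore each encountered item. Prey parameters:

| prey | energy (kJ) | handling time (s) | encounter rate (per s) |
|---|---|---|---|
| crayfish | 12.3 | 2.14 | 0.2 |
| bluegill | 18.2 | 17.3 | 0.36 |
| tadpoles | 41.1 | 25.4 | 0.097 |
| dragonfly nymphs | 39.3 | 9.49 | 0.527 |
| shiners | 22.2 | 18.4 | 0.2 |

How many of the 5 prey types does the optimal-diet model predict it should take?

2

Profitabilities (E/h, kJ/s): crayfish 5.75, dragonfly nymphs 4.14, tadpoles 1.62, shiners 1.21, bluegill 1.05. Add prey in this order while the next type's profitability exceeds the intake rate on those already taken.
Rate on top 1: 1.723. dragonfly nymphs: 4.14 > 1.723 → include.
Rate on top 2: 3.604. tadpoles: 1.62 < 3.604 → exclude; stop.
Optimal diet: crayfish, dragonfly nymphs — 2 of 5 types.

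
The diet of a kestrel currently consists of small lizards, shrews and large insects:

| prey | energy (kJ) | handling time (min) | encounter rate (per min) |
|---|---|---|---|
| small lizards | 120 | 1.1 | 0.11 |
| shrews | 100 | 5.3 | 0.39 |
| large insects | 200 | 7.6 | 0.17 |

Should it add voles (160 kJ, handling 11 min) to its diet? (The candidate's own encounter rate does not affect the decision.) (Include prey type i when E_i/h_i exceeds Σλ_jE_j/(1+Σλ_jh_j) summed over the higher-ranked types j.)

No

Current rate: (0.11×120 + 0.39×100 + 0.17×200)/(1 + 0.11×1.1 + 0.39×5.3 + 0.17×7.6) = 19.24 kJ/min.
voles: E/h = 160/11 = 14.55 kJ/min.
14.55 < 19.24, so adding voles would lower the average — exclude it.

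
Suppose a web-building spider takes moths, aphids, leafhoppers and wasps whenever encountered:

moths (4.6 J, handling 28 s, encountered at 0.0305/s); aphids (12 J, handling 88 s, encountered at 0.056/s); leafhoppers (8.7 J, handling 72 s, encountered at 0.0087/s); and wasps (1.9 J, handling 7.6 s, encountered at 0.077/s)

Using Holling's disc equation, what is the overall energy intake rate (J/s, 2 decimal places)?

R = Σλ_iE_i / (1 + Σλ_ih_i)
Numerator: 0.0305×4.6 + 0.056×12 + 0.0087×8.7 + 0.077×1.9 = 1.034
Denominator: 1 + 0.0305×28 + 0.056×88 + 0.0087×72 + 0.077×7.6 = 7.994
R = 1.034/7.994 = 0.1294 J/s

0.13 J/s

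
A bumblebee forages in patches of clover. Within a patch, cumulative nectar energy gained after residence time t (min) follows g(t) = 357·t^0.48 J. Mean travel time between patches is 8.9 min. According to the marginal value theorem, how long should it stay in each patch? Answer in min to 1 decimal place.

Maximise g(t)/(T+t): set derivative to zero → g'(t)(T+t) = g(t).
g'(t) = 0.48·357·t^-0.52. Setting 0.48·357·t^-0.52 = 357·t^0.48/(8.9+t) gives 0.48(8.9+t) = t, so 0.52·t = 0.48×8.9.
t* = 0.48×8.9/0.52 = 8.215 min.

8.2 min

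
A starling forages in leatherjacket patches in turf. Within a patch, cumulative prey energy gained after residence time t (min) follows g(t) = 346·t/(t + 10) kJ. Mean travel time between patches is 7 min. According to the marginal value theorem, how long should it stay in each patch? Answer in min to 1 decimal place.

Maximise g(t)/(T+t): set derivative to zero → g'(t)(T+t) = g(t).
g'(t) = 346·10/(t + 10)². Setting 346·10/(t+10)² = 346t/[(t+10)(7+t)] gives 10(7+t) = t(t+10), so t² = 10×7 = 70.
t* = √70 = 8.367 min.

8.4 min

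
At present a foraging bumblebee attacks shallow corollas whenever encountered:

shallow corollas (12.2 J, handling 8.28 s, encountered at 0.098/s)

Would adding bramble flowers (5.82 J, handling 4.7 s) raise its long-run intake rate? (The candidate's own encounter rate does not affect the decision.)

Yes

On shallow corollas alone, R = ΣλE/(1+Σλh) = 1.196/1.811 = 0.66 J/s.
bramble flowers: E/h = 5.82/4.7 = 1.238 J/s.
Since 1.238 > R, including bramble flowers increases the long-run rate.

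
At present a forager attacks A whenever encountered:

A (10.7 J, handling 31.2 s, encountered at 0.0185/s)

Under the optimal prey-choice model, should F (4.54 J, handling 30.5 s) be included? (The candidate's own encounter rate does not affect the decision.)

Current rate: (0.0185×10.7)/(1 + 0.0185×31.2) = 0.1255 J/s.
F: E/h = 4.54/30.5 = 0.1489 J/s.
0.1489 > 0.1255, so adding F raises the average — include it.

Yes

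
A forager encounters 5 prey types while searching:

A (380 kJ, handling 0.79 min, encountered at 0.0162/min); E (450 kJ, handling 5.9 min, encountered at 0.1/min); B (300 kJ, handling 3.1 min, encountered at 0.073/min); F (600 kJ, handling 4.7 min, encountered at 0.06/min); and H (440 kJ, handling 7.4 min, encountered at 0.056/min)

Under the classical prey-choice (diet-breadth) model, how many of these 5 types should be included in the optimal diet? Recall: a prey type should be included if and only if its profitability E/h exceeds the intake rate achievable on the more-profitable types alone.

5

E/h in descending order: A 481, F 128, B 96.8, E 76.3, H 59.5 kJ/min. The optimal diet is the largest prefix of this list for which every included type satisfies E_i/h_i > R on the types above it.
Rate on top 1: 6.078. F: 128 > 6.078 → include.
Rate on top 2: 32.56. B: 96.8 > 32.56 → include.
Rate on top 3: 42.11. E: 76.3 > 42.11 → include.
Rate on top 4: 51.66. H: 59.5 > 51.66 → include.
Optimal diet: A, F, B, E, H — 5 of 5 types.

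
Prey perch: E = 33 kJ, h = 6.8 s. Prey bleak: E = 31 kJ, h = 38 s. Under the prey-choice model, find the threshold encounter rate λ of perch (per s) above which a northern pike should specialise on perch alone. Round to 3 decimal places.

0.030 per s

At the threshold, the rate on perch alone equals the profitability of bleak: λ·33/(1 + λ·6.8) = 31/38 = 0.8158.
Rearranging, λ(33 − 0.8158×6.8) = 0.8158, so λ = 0.8158/27.45 = 0.02972 per s.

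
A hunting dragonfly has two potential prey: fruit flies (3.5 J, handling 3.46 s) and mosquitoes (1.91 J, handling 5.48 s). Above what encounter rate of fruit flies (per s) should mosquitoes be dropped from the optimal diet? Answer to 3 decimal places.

At the threshold, the rate on fruit flies alone equals the profitability of mosquitoes: λ·3.5/(1 + λ·3.46) = 1.91/5.48 = 0.3485.
Rearranging, λ(3.5 − 0.3485×3.46) = 0.3485, so λ = 0.3485/2.294 = 0.1519 per s.

0.152 per s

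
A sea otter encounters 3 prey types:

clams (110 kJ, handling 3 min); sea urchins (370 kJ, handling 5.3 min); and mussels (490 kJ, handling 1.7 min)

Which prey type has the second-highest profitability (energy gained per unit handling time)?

sea urchins

In descending order of E/h:
mussels: 490/1.7 = 288 kJ/min
sea urchins: 370/5.3 = 69.8 kJ/min
clams: 110/3 = 36.7 kJ/min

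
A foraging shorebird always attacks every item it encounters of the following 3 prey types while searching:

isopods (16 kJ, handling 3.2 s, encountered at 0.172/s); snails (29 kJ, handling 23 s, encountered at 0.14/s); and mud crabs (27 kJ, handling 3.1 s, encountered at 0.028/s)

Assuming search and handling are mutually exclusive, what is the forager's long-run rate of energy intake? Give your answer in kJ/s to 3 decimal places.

1.558 kJ/s

Energy encountered per unit search time: 0.172×16 + 0.14×29 + 0.028×27 = 7.568 kJ/s.
Handling time per unit search time: 0.172×3.2 + 0.14×23 + 0.028×3.1 = 3.857.
Rate = 7.568/(1 + 3.857) = 1.558 kJ/s.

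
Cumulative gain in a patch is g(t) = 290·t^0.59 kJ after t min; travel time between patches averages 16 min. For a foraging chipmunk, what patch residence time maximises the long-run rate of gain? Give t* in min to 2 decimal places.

23.02 min

Optimal t* satisfies g'(t*) = g(t*)/(T + t*).
g'(t) = 0.59·290·t^-0.41. Setting 0.59·290·t^-0.41 = 290·t^0.59/(16+t) gives 0.59(16+t) = t, so 0.41·t = 0.59×16.
t* = 0.59×16/0.41 = 23.02 min.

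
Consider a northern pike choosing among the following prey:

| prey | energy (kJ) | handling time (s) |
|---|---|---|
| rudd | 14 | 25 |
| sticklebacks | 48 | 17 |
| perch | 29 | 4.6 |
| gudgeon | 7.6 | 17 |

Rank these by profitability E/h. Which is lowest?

gudgeon

In descending order of E/h:
perch: 29/4.6 = 6.3 kJ/s
sticklebacks: 48/17 = 2.82 kJ/s
rudd: 14/25 = 0.56 kJ/s
gudgeon: 7.6/17 = 0.447 kJ/s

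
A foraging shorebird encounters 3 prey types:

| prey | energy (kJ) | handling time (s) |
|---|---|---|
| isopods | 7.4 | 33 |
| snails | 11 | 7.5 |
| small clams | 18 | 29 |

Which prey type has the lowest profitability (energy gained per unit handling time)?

isopods

In descending order of E/h:
snails: 11/7.5 = 1.47 kJ/s
small clams: 18/29 = 0.621 kJ/s
isopods: 7.4/33 = 0.224 kJ/s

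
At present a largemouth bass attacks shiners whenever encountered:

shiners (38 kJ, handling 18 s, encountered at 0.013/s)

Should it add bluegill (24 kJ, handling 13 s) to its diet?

Current rate: (0.013×38)/(1 + 0.013×18) = 0.4003 kJ/s.
bluegill: E/h = 24/13 = 1.846 kJ/s.
Since 1.846 > R, including bluegill increases the long-run rate.

Yes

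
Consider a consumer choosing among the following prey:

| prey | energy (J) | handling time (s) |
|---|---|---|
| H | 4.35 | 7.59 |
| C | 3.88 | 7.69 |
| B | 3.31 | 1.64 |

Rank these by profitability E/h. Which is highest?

B

In descending order of E/h:
B: 3.31/1.64 = 2.02 J/s
H: 4.35/7.59 = 0.573 J/s
C: 3.88/7.69 = 0.505 J/s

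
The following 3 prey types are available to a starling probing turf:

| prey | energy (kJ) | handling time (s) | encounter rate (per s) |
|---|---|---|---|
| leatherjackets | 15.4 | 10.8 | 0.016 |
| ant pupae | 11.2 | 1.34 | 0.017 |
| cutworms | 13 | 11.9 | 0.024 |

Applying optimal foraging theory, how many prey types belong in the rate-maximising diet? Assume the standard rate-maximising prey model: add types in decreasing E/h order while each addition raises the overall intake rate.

3

E/h in descending order: ant pupae 8.36, leatherjackets 1.43, cutworms 1.09 kJ/s. The optimal diet is the largest prefix of this list for which every included type satisfies E_i/h_i > R on the types above it.
Rate on top 1: 0.1862. leatherjackets: 1.43 > 0.1862 → include.
Rate on top 2: 0.3653. cutworms: 1.09 > 0.3653 → include.
Optimal diet: ant pupae, leatherjackets, cutworms — 3 of 3 types.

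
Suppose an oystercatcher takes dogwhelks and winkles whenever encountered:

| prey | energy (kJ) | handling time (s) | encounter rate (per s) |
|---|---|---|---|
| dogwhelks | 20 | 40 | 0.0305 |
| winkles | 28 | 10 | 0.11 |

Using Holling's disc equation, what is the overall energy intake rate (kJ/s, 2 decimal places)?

1.11 kJ/s

R = (0.0305×20 + 0.11×28) / (1 + 0.0305×40 + 0.11×10) = 3.69/3.32 = 1.111 kJ/s.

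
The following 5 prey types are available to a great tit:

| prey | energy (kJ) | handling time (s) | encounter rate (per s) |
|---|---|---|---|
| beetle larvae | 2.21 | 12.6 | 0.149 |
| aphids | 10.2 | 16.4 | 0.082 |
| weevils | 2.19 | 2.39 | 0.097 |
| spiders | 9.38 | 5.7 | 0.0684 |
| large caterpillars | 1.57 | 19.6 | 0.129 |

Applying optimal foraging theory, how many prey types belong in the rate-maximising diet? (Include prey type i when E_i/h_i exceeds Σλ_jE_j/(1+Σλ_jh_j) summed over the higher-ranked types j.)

3

Rank by E/h (kJ/s): spiders 1.65, weevils 0.916, aphids 0.622, beetle larvae 0.175, large caterpillars 0.0801. Include each in turn until the next type's E/h falls below the running intake rate.
Rate on top 1: 0.4616. weevils: 0.916 > 0.4616 → include.
Rate on top 2: 0.5266. aphids: 0.622 > 0.5266 → include.
Rate on top 3: 0.5698. beetle larvae: 0.175 < 0.5698 → exclude; stop.
Optimal diet: spiders, weevils, aphids — 3 of 5 types.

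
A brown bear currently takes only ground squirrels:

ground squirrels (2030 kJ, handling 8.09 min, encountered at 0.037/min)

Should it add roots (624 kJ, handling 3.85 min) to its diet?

Yes

Intake rate on the current diet: R = (0.037×2030) / (1 + 0.037×8.09) = 75.11/1.299 = 57.81 kJ/min.
roots: E/h = 624/3.85 = 162.1 kJ/min.
Since 162.1 > R, including roots increases the long-run rate.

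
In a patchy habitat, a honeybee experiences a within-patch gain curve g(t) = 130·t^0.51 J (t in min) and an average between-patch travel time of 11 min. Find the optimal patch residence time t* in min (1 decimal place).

By the marginal value theorem, leave when the instantaneous gain rate g'(t) equals the habitat-wide average g(t)/(T + t).
g'(t) = 0.51·130·t^-0.49. Setting 0.51·130·t^-0.49 = 130·t^0.51/(11+t) gives 0.51(11+t) = t, so 0.49·t = 0.51×11.
t* = 0.51×11/0.49 = 11.45 min.

11.4 min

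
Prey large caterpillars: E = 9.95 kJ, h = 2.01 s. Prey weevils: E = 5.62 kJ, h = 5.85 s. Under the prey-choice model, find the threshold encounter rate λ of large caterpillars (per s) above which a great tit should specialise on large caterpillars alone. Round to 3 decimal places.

At the threshold, the rate on large caterpillars alone equals the profitability of weevils: λ·9.95/(1 + λ·2.01) = 5.62/5.85 = 0.9607.
Rearranging, λ(9.95 − 0.9607×2.01) = 0.9607, so λ = 0.9607/8.019 = 0.1198 per s.

0.120 per s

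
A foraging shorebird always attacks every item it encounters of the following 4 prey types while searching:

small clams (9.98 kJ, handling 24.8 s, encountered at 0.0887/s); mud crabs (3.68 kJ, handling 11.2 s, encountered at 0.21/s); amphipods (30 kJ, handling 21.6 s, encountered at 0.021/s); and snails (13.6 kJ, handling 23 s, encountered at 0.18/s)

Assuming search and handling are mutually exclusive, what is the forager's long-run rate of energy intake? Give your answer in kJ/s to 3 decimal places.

R = (0.0887×9.98 + 0.21×3.68 + 0.021×30 + 0.18×13.6) / (1 + 0.0887×24.8 + 0.21×11.2 + 0.021×21.6 + 0.18×23) = 4.736/10.15 = 0.4668 kJ/s.

0.467 kJ/s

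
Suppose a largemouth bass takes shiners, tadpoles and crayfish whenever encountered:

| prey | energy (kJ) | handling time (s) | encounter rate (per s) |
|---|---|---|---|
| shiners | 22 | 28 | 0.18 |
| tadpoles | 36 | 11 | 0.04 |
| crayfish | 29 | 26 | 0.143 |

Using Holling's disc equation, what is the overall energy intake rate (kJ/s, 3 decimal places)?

0.936 kJ/s

R = Σλ_iE_i / (1 + Σλ_ih_i)
Numerator: 0.18×22 + 0.04×36 + 0.143×29 = 9.547
Denominator: 1 + 0.18×28 + 0.04×11 + 0.143×26 = 10.2
R = 9.547/10.2 = 0.9362 kJ/s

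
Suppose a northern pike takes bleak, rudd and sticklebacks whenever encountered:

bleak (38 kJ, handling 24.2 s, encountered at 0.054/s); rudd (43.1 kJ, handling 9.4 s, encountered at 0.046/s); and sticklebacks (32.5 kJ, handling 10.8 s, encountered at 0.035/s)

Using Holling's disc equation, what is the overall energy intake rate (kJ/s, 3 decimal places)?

Energy encountered per unit search time: 0.054×38 + 0.046×43.1 + 0.035×32.5 = 5.172 kJ/s.
Handling time per unit search time: 0.054×24.2 + 0.046×9.4 + 0.035×10.8 = 2.117.
Rate = 5.172/(1 + 2.117) = 1.659 kJ/s.

1.659 kJ/s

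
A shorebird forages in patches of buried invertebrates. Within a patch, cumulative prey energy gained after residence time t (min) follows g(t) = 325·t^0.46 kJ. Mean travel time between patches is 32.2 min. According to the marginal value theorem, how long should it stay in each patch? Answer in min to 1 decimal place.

Maximise g(t)/(T+t): set derivative to zero → g'(t)(T+t) = g(t).
g'(t) = 0.46·325·t^-0.54. Setting 0.46·325·t^-0.54 = 325·t^0.46/(32.2+t) gives 0.46(32.2+t) = t, so 0.54·t = 0.46×32.2.
t* = 0.46×32.2/0.54 = 27.43 min.

27.4 min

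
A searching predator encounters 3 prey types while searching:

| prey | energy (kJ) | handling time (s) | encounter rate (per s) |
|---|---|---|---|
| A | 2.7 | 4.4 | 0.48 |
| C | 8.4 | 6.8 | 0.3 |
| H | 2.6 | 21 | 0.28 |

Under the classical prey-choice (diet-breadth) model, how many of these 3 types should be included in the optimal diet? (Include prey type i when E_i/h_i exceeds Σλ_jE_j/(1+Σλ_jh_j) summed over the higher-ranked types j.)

Rank by E/h (kJ/s): C 1.24, A 0.614, H 0.124. Include each in turn until the next type's E/h falls below the running intake rate.
Rate on top 1: 0.8289. A: 0.614 < 0.8289 → exclude; stop.
Optimal diet: C — 1 of 3 types.

1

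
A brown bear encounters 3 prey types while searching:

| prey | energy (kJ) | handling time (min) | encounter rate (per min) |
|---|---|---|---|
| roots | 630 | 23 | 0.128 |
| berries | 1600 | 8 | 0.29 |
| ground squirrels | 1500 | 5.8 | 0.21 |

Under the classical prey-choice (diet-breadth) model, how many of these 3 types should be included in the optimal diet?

2

Profitabilities (E/h, kJ/min): ground squirrels 259, berries 200, roots 27.4. Add prey in this order while the next type's profitability exceeds the intake rate on those already taken.
Rate on top 1: 142. berries: 200 > 142 → include.
Rate on top 2: 171.7. roots: 27.4 < 171.7 → exclude; stop.
Optimal diet: ground squirrels, berries — 2 of 3 types.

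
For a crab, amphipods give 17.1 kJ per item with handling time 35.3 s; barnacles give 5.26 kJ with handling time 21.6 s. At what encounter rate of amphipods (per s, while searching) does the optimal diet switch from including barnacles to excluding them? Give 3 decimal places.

0.029 per s

At the threshold, the rate on amphipods alone equals the profitability of barnacles: λ·17.1/(1 + λ·35.3) = 5.26/21.6 = 0.2435.
Rearranging, λ(17.1 − 0.2435×35.3) = 0.2435, so λ = 0.2435/8.504 = 0.02864 per s.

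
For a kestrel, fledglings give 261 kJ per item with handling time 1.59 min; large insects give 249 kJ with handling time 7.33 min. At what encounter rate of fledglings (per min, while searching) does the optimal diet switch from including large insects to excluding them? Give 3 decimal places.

0.164 per min

Drop large insects once their profitability E₂/h₂ falls below the rate achievable on fledglings alone: E₂/h₂ = λE₁/(1 + λh₁).
Solve for λ: λE₁h₂ = E₂(1 + λh₁) → λ(E₁h₂ − E₂h₁) = E₂ → λ = E₂/(E₁h₂ − E₂h₁).
λ = 249/(261×7.33 − 249×1.59) = 249/1517 = 0.1641 per min.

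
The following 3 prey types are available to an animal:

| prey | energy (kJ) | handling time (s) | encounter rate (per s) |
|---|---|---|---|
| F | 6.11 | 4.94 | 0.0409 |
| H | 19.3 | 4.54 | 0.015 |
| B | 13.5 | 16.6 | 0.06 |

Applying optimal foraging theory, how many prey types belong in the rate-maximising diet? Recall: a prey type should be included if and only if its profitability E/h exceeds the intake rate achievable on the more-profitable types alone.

3

E/h in descending order: H 4.25, F 1.24, B 0.813 kJ/s. The optimal diet is the largest prefix of this list for which every included type satisfies E_i/h_i > R on the types above it.
Rate on top 1: 0.271. F: 1.24 > 0.271 → include.
Rate on top 2: 0.4247. B: 0.813 > 0.4247 → include.
Optimal diet: H, F, B — 3 of 3 types.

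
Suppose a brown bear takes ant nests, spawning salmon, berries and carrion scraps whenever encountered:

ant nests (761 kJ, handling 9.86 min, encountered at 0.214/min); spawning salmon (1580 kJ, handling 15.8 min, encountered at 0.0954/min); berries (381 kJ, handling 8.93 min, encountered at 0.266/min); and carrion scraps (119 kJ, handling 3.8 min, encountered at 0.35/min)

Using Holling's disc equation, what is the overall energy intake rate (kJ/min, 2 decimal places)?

R = (0.214×761 + 0.0954×1580 + 0.266×381 + 0.35×119) / (1 + 0.214×9.86 + 0.0954×15.8 + 0.266×8.93 + 0.35×3.8) = 456.6/8.323 = 54.86 kJ/min.

54.86 kJ/min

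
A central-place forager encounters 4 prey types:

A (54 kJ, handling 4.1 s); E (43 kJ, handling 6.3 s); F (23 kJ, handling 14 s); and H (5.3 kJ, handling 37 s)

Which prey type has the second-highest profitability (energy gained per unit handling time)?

Profitability E/h (kJ/s): A = 54/4.1 = 13.2, E = 43/6.3 = 6.83, F = 23/14 = 1.64, H = 5.3/37 = 0.143.
Ranked: A > E > F > H.

E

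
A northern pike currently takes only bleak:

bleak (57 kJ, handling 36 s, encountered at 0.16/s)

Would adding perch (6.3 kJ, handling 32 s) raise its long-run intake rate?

No

Current rate: (0.16×57)/(1 + 0.16×36) = 1.349 kJ/s.
Profitability of perch: 6.3/32 = 0.1969 kJ/s.
0.1969 < 1.349, so adding perch would lower the average — exclude it.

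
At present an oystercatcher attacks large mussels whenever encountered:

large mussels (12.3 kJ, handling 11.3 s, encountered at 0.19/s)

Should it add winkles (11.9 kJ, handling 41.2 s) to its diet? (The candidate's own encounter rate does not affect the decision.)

No

Current rate: (0.19×12.3)/(1 + 0.19×11.3) = 0.7426 kJ/s.
Profitability of winkles: 11.9/41.2 = 0.2888 kJ/s.
0.2888 < 0.7426, so adding winkles would lower the average — exclude it.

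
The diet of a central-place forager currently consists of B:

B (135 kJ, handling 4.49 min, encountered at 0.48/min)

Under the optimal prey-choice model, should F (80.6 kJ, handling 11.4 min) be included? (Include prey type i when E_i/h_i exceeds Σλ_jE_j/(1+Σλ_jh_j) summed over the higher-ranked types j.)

No

Current rate: (0.48×135)/(1 + 0.48×4.49) = 20.54 kJ/min.
F: E/h = 80.6/11.4 = 7.07 kJ/min.
Since 7.07 < R, time spent handling F is better spent searching.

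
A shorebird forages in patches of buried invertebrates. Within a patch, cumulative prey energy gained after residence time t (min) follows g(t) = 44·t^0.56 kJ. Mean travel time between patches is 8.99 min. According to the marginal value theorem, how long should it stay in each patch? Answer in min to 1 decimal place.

Optimal t* satisfies g'(t*) = g(t*)/(T + t*).
g'(t) = 0.56·44·t^-0.44. Setting 0.56·44·t^-0.44 = 44·t^0.56/(8.99+t) gives 0.56(8.99+t) = t, so 0.44·t = 0.56×8.99.
t* = 0.56×8.99/0.44 = 11.44 min.

11.4 min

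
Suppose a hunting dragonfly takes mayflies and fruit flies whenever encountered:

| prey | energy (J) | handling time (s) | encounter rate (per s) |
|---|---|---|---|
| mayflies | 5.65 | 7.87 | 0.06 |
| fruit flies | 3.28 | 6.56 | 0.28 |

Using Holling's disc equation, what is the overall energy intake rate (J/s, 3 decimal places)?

R = (0.06×5.65 + 0.28×3.28) / (1 + 0.06×7.87 + 0.28×6.56) = 1.257/3.309 = 0.38 J/s.

0.380 J/s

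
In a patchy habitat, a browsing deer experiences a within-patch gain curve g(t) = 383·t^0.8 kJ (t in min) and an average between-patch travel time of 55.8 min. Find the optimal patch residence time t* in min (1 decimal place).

223.2 min

Maximise g(t)/(T+t): set derivative to zero → g'(t)(T+t) = g(t).
g'(t) = 0.8·383·t^-0.2. Setting 0.8·383·t^-0.2 = 383·t^0.8/(55.8+t) gives 0.8(55.8+t) = t, so 0.20·t = 0.8×55.8.
t* = 0.8×55.8/0.20 = 223.2 min.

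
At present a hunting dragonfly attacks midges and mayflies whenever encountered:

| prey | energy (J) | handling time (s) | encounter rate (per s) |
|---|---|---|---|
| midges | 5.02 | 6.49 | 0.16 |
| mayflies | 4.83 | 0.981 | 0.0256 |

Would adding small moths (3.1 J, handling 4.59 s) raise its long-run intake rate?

On midges and mayflies alone, R = ΣλE/(1+Σλh) = 0.9268/2.064 = 0.4492 J/s.
Profitability of small moths: 3.1/4.59 = 0.6754 J/s.
0.6754 > 0.4492, so adding small moths raises the average — include it.

Yes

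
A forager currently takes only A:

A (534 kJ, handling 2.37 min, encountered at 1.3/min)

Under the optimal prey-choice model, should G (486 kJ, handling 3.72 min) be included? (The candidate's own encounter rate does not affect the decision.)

No

On A alone, R = ΣλE/(1+Σλh) = 694.2/4.081 = 170.1 kJ/min.
Profitability of G: 486/3.72 = 130.6 kJ/min.
Since 130.6 < R, time spent handling G is better spent searching.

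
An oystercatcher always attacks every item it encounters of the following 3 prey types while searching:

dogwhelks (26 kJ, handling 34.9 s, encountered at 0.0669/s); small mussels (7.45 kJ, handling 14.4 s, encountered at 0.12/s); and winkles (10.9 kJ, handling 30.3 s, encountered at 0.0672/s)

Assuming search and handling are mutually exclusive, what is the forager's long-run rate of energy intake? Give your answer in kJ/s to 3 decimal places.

0.474 kJ/s

R = (0.0669×26 + 0.12×7.45 + 0.0672×10.9) / (1 + 0.0669×34.9 + 0.12×14.4 + 0.0672×30.3) = 3.366/7.099 = 0.4741 kJ/s.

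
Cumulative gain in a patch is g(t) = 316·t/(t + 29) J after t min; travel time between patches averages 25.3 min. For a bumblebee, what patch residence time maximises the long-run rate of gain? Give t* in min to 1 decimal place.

27.1 min

Optimal t* satisfies g'(t*) = g(t*)/(T + t*).
g'(t) = 316·29/(t + 29)². Setting 316·29/(t+29)² = 316t/[(t+29)(25.3+t)] gives 29(25.3+t) = t(t+29), so t² = 29×25.3 = 733.7.
t* = √733.7 = 27.09 min.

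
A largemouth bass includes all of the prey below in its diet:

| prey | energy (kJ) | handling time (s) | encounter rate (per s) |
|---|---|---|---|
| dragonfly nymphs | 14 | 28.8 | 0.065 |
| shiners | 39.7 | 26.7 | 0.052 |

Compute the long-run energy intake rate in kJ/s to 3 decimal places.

Energy encountered per unit search time: 0.065×14 + 0.052×39.7 = 2.974 kJ/s.
Handling time per unit search time: 0.065×28.8 + 0.052×26.7 = 3.26.
Rate = 2.974/(1 + 3.26) = 0.6982 kJ/s.

0.698 kJ/s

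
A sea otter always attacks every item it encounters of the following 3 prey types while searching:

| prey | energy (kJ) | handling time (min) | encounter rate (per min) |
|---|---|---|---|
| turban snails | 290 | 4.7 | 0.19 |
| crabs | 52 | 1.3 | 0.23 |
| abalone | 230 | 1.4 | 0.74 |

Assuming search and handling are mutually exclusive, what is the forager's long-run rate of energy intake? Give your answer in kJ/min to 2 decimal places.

R = (0.19×290 + 0.23×52 + 0.74×230) / (1 + 0.19×4.7 + 0.23×1.3 + 0.74×1.4) = 237.3/3.228 = 73.5 kJ/min.

73.50 kJ/min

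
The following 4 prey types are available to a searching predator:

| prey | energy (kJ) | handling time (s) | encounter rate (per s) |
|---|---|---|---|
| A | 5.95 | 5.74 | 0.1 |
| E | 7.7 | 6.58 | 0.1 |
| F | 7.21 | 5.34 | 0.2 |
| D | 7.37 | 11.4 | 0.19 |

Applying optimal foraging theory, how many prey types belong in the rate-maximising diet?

Profitabilities (E/h, kJ/s): F 1.35, E 1.17, A 1.04, D 0.646. Add prey in this order while the next type's profitability exceeds the intake rate on those already taken.
Rate on top 1: 0.6973. E: 1.17 > 0.6973 → include.
Rate on top 2: 0.8114. A: 1.04 > 0.8114 → include.
Rate on top 3: 0.8506. D: 0.646 < 0.8506 → exclude; stop.
Optimal diet: F, E, A — 3 of 4 types.

3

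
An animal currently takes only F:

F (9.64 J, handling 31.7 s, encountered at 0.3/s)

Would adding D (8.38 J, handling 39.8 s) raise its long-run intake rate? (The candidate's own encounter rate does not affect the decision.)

Current rate: (0.3×9.64)/(1 + 0.3×31.7) = 0.2752 J/s.
D: E/h = 8.38/39.8 = 0.2106 J/s.
Since 0.2106 < R, time spent handling D is better spent searching.

No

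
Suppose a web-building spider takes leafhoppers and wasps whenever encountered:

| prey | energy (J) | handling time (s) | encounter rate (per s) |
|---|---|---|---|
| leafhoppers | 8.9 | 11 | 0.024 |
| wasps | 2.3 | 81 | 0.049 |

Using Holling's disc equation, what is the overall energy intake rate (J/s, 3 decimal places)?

0.062 J/s

Energy encountered per unit search time: 0.024×8.9 + 0.049×2.3 = 0.3263 J/s.
Handling time per unit search time: 0.024×11 + 0.049×81 = 4.233.
Rate = 0.3263/(1 + 4.233) = 0.06235 J/s.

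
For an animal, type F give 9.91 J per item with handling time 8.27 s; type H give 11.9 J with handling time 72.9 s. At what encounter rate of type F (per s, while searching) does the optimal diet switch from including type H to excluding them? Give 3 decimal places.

0.019 per s

The zero-one rule: include type H iff E₂/h₂ > λE₁/(1+λh₁). Equality gives the switch point.
λE₁h₂ = E₂ + λE₂h₁ ⇒ λ = E₂/(E₁h₂ − E₂h₁) = 11.9/(722.4 − 98.41) = 0.01907 per s.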